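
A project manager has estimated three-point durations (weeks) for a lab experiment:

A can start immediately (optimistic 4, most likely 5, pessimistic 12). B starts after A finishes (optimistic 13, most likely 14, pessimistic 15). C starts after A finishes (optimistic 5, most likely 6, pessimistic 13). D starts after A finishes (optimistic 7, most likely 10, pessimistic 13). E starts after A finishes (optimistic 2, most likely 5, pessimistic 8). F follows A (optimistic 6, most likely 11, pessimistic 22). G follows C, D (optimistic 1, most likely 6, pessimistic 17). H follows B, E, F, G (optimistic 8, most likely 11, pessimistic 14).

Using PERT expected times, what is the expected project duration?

te_A = (4 + 4·5 + 12)/6 = 36/6 = 6
te_B = (13 + 4·14 + 15)/6 = 84/6 = 14
te_C = (5 + 4·6 + 13)/6 = 42/6 = 7
te_D = (7 + 4·10 + 13)/6 = 60/6 = 10
te_E = (2 + 4·5 + 8)/6 = 30/6 = 5
te_F = (6 + 4·11 + 22)/6 = 72/6 = 12
te_G = (1 + 4·6 + 17)/6 = 42/6 = 7
te_H = (8 + 4·11 + 14)/6 = 66/6 = 11

Forward pass:
ES_A = 0; EF_A = 6
ES_B = 6; EF_B = 6+14 = 20
ES_C = 6; EF_C = 6+7 = 13
ES_D = 6; EF_D = 6+10 = 16
ES_E = 6; EF_E = 6+5 = 11
ES_F = 6; EF_F = 6+12 = 18
ES_G = max(EF_C=13, EF_D=16) = 16; EF_G = 16+7 = 23
ES_H = max(EF_B=20, EF_E=11, EF_F=18, EF_G=23) = 23; EF_H = 23+11 = 34
Expected project duration μ = 34 weeks. Critical path: A → D → G → H.

34 weeks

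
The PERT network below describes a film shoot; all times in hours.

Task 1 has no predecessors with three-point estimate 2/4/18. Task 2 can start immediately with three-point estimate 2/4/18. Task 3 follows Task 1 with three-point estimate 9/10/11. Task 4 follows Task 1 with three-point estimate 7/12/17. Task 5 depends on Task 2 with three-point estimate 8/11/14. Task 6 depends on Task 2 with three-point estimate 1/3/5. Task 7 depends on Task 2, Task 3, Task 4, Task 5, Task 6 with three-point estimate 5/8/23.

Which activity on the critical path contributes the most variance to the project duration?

te_Task 1 = (2 + 4·4 + 18)/6 = 36/6 = 6; σ²_Task 1 = ((18−2)/6)² = 7.111
te_Task 2 = (2 + 4·4 + 18)/6 = 36/6 = 6; σ²_Task 2 = ((18−2)/6)² = 7.111
te_Task 3 = (9 + 4·10 + 11)/6 = 60/6 = 10; σ²_Task 3 = ((11−9)/6)² = 0.111
te_Task 4 = (7 + 4·12 + 17)/6 = 72/6 = 12; σ²_Task 4 = ((17−7)/6)² = 2.778
te_Task 5 = (8 + 4·11 + 14)/6 = 66/6 = 11; σ²_Task 5 = ((14−8)/6)² = 1.000
te_Task 6 = (1 + 4·3 + 5)/6 = 18/6 = 3; σ²_Task 6 = ((5−1)/6)² = 0.444
te_Task 7 = (5 + 4·8 + 23)/6 = 60/6 = 10; σ²_Task 7 = ((23−5)/6)² = 9.000

Forward pass:
ES_Task 1 = 0; EF_Task 1 = 6
ES_Task 2 = 0; EF_Task 2 = 6
ES_Task 3 = 6; EF_Task 3 = 6+10 = 16
ES_Task 4 = 6; EF_Task 4 = 6+12 = 18
ES_Task 5 = 6; EF_Task 5 = 6+11 = 17
ES_Task 6 = 6; EF_Task 6 = 6+3 = 9
ES_Task 7 = max(EF_Task 2=6, EF_Task 3=16, EF_Task 4=18, EF_Task 5=17, EF_Task 6=9) = 18; EF_Task 7 = 18+10 = 28
Expected project duration μ = 28 hours. Critical path: Task 1 → Task 4 → Task 7.

Variances on critical path: σ²_Task 1=7.111, σ²_Task 4=2.778, σ²_Task 7=9.000.
Largest is σ²_Task 7 = 9.000.

Task 7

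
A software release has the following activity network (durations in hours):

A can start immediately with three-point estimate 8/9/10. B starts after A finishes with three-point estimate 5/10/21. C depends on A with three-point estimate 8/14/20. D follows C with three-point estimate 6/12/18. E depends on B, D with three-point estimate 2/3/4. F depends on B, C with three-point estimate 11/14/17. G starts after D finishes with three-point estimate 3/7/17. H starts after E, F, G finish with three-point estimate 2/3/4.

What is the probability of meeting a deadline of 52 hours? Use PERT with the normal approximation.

0.948

te_A = (8 + 4·9 + 10)/6 = 54/6 = 9; σ²_A = ((10−8)/6)² = 0.111
te_B = (5 + 4·10 + 21)/6 = 66/6 = 11; σ²_B = ((21−5)/6)² = 7.111
te_C = (8 + 4·14 + 20)/6 = 84/6 = 14; σ²_C = ((20−8)/6)² = 4.000
te_D = (6 + 4·12 + 18)/6 = 72/6 = 12; σ²_D = ((18−6)/6)² = 4.000
te_E = (2 + 4·3 + 4)/6 = 18/6 = 3; σ²_E = ((4−2)/6)² = 0.111
te_F = (11 + 4·14 + 17)/6 = 84/6 = 14; σ²_F = ((17−11)/6)² = 1.000
te_G = (3 + 4·7 + 17)/6 = 48/6 = 8; σ²_G = ((17−3)/6)² = 5.444
te_H = (2 + 4·3 + 4)/6 = 18/6 = 3; σ²_H = ((4−2)/6)² = 0.111

Forward pass:
ES_A = 0; EF_A = 9
ES_B = 9; EF_B = 9+11 = 20
ES_C = 9; EF_C = 9+14 = 23
ES_D = 23; EF_D = 23+12 = 35
ES_E = max(EF_B=20, EF_D=35) = 35; EF_E = 35+3 = 38
ES_F = max(EF_B=20, EF_C=23) = 23; EF_F = 23+14 = 37
ES_G = 35; EF_G = 35+8 = 43
ES_H = max(EF_E=38, EF_F=37, EF_G=43) = 43; EF_H = 43+3 = 46
Expected project duration μ = 46 hours. Critical path: A → C → D → G → H.

Variance along critical path = 0.111 + 4.000 + 4.000 + 5.444 + 0.111 = 13.667; σ = √13.667 = 3.697 hours.
Z = (52 − 46) / 3.697 = 1.623
P(T ≤ 52) = Φ(1.623) ≈ 0.948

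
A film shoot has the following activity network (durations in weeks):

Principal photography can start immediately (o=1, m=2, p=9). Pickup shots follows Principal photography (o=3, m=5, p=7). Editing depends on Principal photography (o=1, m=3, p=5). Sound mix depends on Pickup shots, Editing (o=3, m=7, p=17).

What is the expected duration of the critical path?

16 weeks

te_Principal photography = (1 + 4·2 + 9)/6 = 18/6 = 3
te_Pickup shots = (3 + 4·5 + 7)/6 = 30/6 = 5
te_Editing = (1 + 4·3 + 5)/6 = 18/6 = 3
te_Sound mix = (3 + 4·7 + 17)/6 = 48/6 = 8

Forward pass:
ES_Principal photography = 0; EF_Principal photography = 3
ES_Pickup shots = 3; EF_Pickup shots = 3+5 = 8
ES_Editing = 3; EF_Editing = 3+3 = 6
ES_Sound mix = max(EF_Pickup shots=8, EF_Editing=6) = 8; EF_Sound mix = 8+8 = 16
Expected project duration μ = 16 weeks. Critical path: Principal photography → Pickup shots → Sound mix.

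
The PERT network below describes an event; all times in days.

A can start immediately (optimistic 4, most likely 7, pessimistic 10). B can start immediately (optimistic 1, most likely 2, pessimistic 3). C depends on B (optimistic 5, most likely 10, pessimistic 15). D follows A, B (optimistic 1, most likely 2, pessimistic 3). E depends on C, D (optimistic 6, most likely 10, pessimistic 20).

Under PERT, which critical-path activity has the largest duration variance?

te_A = (4 + 4·7 + 10)/6 = 42/6 = 7; σ²_A = ((10−4)/6)² = 1.000
te_B = (1 + 4·2 + 3)/6 = 12/6 = 2; σ²_B = ((3−1)/6)² = 0.111
te_C = (5 + 4·10 + 15)/6 = 60/6 = 10; σ²_C = ((15−5)/6)² = 2.778
te_D = (1 + 4·2 + 3)/6 = 12/6 = 2; σ²_D = ((3−1)/6)² = 0.111
te_E = (6 + 4·10 + 20)/6 = 66/6 = 11; σ²_E = ((20−6)/6)² = 5.444

Forward pass:
ES_A = 0; EF_A = 7
ES_B = 0; EF_B = 2
ES_C = 2; EF_C = 2+10 = 12
ES_D = max(EF_A=7, EF_B=2) = 7; EF_D = 7+2 = 9
ES_E = max(EF_C=12, EF_D=9) = 12; EF_E = 12+11 = 23
Expected project duration μ = 23 days. Critical path: B → C → E.

Variances on critical path: σ²_B=0.111, σ²_C=2.778, σ²_E=5.444.
Largest is σ²_E = 5.444.

E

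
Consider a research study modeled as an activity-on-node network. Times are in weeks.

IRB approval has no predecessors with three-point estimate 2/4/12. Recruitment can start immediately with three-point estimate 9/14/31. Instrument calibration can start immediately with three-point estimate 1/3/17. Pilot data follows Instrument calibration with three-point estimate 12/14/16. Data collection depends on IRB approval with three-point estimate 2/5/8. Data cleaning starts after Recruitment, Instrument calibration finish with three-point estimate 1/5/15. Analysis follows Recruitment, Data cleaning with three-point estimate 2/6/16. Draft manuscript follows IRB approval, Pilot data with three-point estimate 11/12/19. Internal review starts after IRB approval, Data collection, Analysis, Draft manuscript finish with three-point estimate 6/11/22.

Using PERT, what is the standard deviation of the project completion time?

4.06 weeks

te_IRB approval = (2 + 4·4 + 12)/6 = 30/6 = 5; σ²_IRB approval = ((12−2)/6)² = 2.778
te_Recruitment = (9 + 4·14 + 31)/6 = 96/6 = 16; σ²_Recruitment = ((31−9)/6)² = 13.444
te_Instrument calibration = (1 + 4·3 + 17)/6 = 30/6 = 5; σ²_Instrument calibration = ((17−1)/6)² = 7.111
te_Pilot data = (12 + 4·14 + 16)/6 = 84/6 = 14; σ²_Pilot data = ((16−12)/6)² = 0.444
te_Data collection = (2 + 4·5 + 8)/6 = 30/6 = 5; σ²_Data collection = ((8−2)/6)² = 1.000
te_Data cleaning = (1 + 4·5 + 15)/6 = 36/6 = 6; σ²_Data cleaning = ((15−1)/6)² = 5.444
te_Analysis = (2 + 4·6 + 16)/6 = 42/6 = 7; σ²_Analysis = ((16−2)/6)² = 5.444
te_Draft manuscript = (11 + 4·12 + 19)/6 = 78/6 = 13; σ²_Draft manuscript = ((19−11)/6)² = 1.778
te_Internal review = (6 + 4·11 + 22)/6 = 72/6 = 12; σ²_Internal review = ((22−6)/6)² = 7.111

Forward pass:
ES_IRB approval = 0; EF_IRB approval = 5
ES_Recruitment = 0; EF_Recruitment = 16
ES_Instrument calibration = 0; EF_Instrument calibration = 5
ES_Pilot data = 5; EF_Pilot data = 5+14 = 19
ES_Data collection = 5; EF_Data collection = 5+5 = 10
ES_Data cleaning = max(EF_Recruitment=16, EF_Instrument calibration=5) = 16; EF_Data cleaning = 16+6 = 22
ES_Analysis = max(EF_Recruitment=16, EF_Data cleaning=22) = 22; EF_Analysis = 22+7 = 29
ES_Draft manuscript = max(EF_IRB approval=5, EF_Pilot data=19) = 19; EF_Draft manuscript = 19+13 = 32
ES_Internal review = max(EF_IRB approval=5, EF_Data collection=10, EF_Analysis=29, EF_Draft manuscript=32) = 32; EF_Internal review = 32+12 = 44
Expected project duration μ = 44 weeks. Critical path: Instrument calibration → Pilot data → Draft manuscript → Internal review.

Variance along critical path = 7.111 + 0.444 + 1.778 + 7.111 = 16.444
σ = √16.444 = 4.055 weeks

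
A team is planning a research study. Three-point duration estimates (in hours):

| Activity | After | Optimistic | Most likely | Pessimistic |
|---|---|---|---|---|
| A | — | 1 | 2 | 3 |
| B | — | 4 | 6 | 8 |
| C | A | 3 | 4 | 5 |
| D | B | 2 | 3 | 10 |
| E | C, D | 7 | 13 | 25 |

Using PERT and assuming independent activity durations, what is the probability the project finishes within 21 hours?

0.185

te_A = (1 + 4·2 + 3)/6 = 12/6 = 2; σ²_A = ((3−1)/6)² = 0.111
te_B = (4 + 4·6 + 8)/6 = 36/6 = 6; σ²_B = ((8−4)/6)² = 0.444
te_C = (3 + 4·4 + 5)/6 = 24/6 = 4; σ²_C = ((5−3)/6)² = 0.111
te_D = (2 + 4·3 + 10)/6 = 24/6 = 4; σ²_D = ((10−2)/6)² = 1.778
te_E = (7 + 4·13 + 25)/6 = 84/6 = 14; σ²_E = ((25−7)/6)² = 9.000

Forward pass:
ES_A = 0; EF_A = 2
ES_B = 0; EF_B = 6
ES_C = 2; EF_C = 2+4 = 6
ES_D = 6; EF_D = 6+4 = 10
ES_E = max(EF_C=6, EF_D=10) = 10; EF_E = 10+14 = 24
Expected project duration μ = 24 hours. Critical path: B → D → E.

Variance along critical path = 0.444 + 1.778 + 9.000 = 11.222; σ = √11.222 = 3.350 hours.
Z = (21 − 24) / 3.350 = -0.896
P(T ≤ 21) = Φ(-0.896) ≈ 0.185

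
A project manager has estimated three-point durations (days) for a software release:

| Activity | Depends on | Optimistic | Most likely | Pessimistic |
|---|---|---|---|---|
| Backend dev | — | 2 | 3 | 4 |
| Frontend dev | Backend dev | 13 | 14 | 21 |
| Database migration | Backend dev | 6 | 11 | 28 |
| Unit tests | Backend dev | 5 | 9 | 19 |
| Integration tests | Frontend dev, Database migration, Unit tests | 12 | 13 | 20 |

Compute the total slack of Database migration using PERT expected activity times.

2 days

te_Backend dev = (2 + 4·3 + 4)/6 = 18/6 = 3
te_Frontend dev = (13 + 4·14 + 21)/6 = 90/6 = 15
te_Database migration = (6 + 4·11 + 28)/6 = 78/6 = 13
te_Unit tests = (5 + 4·9 + 19)/6 = 60/6 = 10
te_Integration tests = (12 + 4·13 + 20)/6 = 84/6 = 14

Forward pass:
ES_Backend dev = 0; EF_Backend dev = 3
ES_Frontend dev = 3; EF_Frontend dev = 3+15 = 18
ES_Database migration = 3; EF_Database migration = 3+13 = 16
ES_Unit tests = 3; EF_Unit tests = 3+10 = 13
ES_Integration tests = max(EF_Frontend dev=18, EF_Database migration=16, EF_Unit tests=13) = 18; EF_Integration tests = 18+14 = 32
Expected project duration μ = 32 days. Critical path: Backend dev → Frontend dev → Integration tests.

Backward pass:
LF_Integration tests = 32; LS_Integration tests = 32−14 = 18
LF_Unit tests = LS_Integration tests = 18; LS_Unit tests = 18−10 = 8
LF_Database migration = LS_Integration tests = 18; LS_Database migration = 18−13 = 5
LF_Frontend dev = LS_Integration tests = 18; LS_Frontend dev = 18−15 = 3
LF_Backend dev = min(LS_Frontend dev=3, LS_Database migration=5, LS_Unit tests=8) = 3; LS_Backend dev = 3−3 = 0
Slack_Database migration = LS_Database migration − ES_Database migration = 5 − 3 = 2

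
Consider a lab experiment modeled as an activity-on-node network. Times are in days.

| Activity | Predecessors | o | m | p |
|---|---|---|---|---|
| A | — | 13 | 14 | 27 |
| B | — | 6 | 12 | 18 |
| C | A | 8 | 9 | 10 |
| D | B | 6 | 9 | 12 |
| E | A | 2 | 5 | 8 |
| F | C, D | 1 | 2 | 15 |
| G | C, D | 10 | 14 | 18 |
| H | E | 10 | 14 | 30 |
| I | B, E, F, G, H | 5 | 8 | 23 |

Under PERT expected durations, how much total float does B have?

4 days

te_A = (13 + 4·14 + 27)/6 = 96/6 = 16
te_B = (6 + 4·12 + 18)/6 = 72/6 = 12
te_C = (8 + 4·9 + 10)/6 = 54/6 = 9
te_D = (6 + 4·9 + 12)/6 = 54/6 = 9
te_E = (2 + 4·5 + 8)/6 = 30/6 = 5
te_F = (1 + 4·2 + 15)/6 = 24/6 = 4
te_G = (10 + 4·14 + 18)/6 = 84/6 = 14
te_H = (10 + 4·14 + 30)/6 = 96/6 = 16
te_I = (5 + 4·8 + 23)/6 = 60/6 = 10

Forward pass:
ES_A = 0; EF_A = 16
ES_B = 0; EF_B = 12
ES_C = 16; EF_C = 16+9 = 25
ES_D = 12; EF_D = 12+9 = 21
ES_E = 16; EF_E = 16+5 = 21
ES_F = max(EF_C=25, EF_D=21) = 25; EF_F = 25+4 = 29
ES_G = max(EF_C=25, EF_D=21) = 25; EF_G = 25+14 = 39
ES_H = 21; EF_H = 21+16 = 37
ES_I = max(EF_B=12, EF_E=21, EF_F=29, EF_G=39, EF_H=37) = 39; EF_I = 39+10 = 49
Expected project duration μ = 49 days. Critical path: A → C → G → I.

Backward pass:
LF_I = 49; LS_I = 49−10 = 39
LF_H = LS_I = 39; LS_H = 39−16 = 23
LF_G = LS_I = 39; LS_G = 39−14 = 25
LF_F = LS_I = 39; LS_F = 39−4 = 35
LF_E = min(LS_H=23, LS_I=39) = 23; LS_E = 23−5 = 18
LF_D = min(LS_F=35, LS_G=25) = 25; LS_D = 25−9 = 16
LF_C = min(LS_F=35, LS_G=25) = 25; LS_C = 25−9 = 16
LF_B = min(LS_D=16, LS_I=39) = 16; LS_B = 16−12 = 4
LF_A = min(LS_C=16, LS_E=18) = 16; LS_A = 16−16 = 0
Slack_B = LS_B − ES_B = 4 − 0 = 4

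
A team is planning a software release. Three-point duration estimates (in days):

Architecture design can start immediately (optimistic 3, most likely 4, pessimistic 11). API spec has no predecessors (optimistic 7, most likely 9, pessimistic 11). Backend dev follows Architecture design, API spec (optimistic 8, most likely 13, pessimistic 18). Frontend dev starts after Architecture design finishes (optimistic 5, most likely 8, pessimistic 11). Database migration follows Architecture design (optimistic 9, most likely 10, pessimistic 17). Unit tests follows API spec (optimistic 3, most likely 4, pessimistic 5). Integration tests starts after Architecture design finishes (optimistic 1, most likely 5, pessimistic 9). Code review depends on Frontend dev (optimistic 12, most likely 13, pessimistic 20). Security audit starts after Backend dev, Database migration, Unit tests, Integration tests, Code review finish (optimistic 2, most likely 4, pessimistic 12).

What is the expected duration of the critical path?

te_Architecture design = (3 + 4·4 + 11)/6 = 30/6 = 5
te_API spec = (7 + 4·9 + 11)/6 = 54/6 = 9
te_Backend dev = (8 + 4·13 + 18)/6 = 78/6 = 13
te_Frontend dev = (5 + 4·8 + 11)/6 = 48/6 = 8
te_Database migration = (9 + 4·10 + 17)/6 = 66/6 = 11
te_Unit tests = (3 + 4·4 + 5)/6 = 24/6 = 4
te_Integration tests = (1 + 4·5 + 9)/6 = 30/6 = 5
te_Code review = (12 + 4·13 + 20)/6 = 84/6 = 14
te_Security audit = (2 + 4·4 + 12)/6 = 30/6 = 5

Forward pass:
ES_Architecture design = 0; EF_Architecture design = 5
ES_API spec = 0; EF_API spec = 9
ES_Backend dev = max(EF_Architecture design=5, EF_API spec=9) = 9; EF_Backend dev = 9+13 = 22
ES_Frontend dev = 5; EF_Frontend dev = 5+8 = 13
ES_Database migration = 5; EF_Database migration = 5+11 = 16
ES_Unit tests = 9; EF_Unit tests = 9+4 = 13
ES_Integration tests = 5; EF_Integration tests = 5+5 = 10
ES_Code review = 13; EF_Code review = 13+14 = 27
ES_Security audit = max(EF_Backend dev=22, EF_Database migration=16, EF_Unit tests=13, EF_Integration tests=10, EF_Code review=27) = 27; EF_Security audit = 27+5 = 32
Expected project duration μ = 32 days. Critical path: Architecture design → Frontend dev → Code review → Security audit.

32 days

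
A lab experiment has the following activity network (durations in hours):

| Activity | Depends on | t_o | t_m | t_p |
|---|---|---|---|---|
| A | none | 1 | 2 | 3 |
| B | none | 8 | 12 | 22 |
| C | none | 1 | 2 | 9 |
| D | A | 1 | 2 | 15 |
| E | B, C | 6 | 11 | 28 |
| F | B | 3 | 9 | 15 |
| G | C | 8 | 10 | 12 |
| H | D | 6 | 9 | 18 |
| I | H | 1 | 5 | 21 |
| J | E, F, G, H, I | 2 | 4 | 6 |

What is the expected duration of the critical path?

30 hours

te_A = (1 + 4·2 + 3)/6 = 12/6 = 2
te_B = (8 + 4·12 + 22)/6 = 78/6 = 13
te_C = (1 + 4·2 + 9)/6 = 18/6 = 3
te_D = (1 + 4·2 + 15)/6 = 24/6 = 4
te_E = (6 + 4·11 + 28)/6 = 78/6 = 13
te_F = (3 + 4·9 + 15)/6 = 54/6 = 9
te_G = (8 + 4·10 + 12)/6 = 60/6 = 10
te_H = (6 + 4·9 + 18)/6 = 60/6 = 10
te_I = (1 + 4·5 + 21)/6 = 42/6 = 7
te_J = (2 + 4·4 + 6)/6 = 24/6 = 4

Forward pass:
ES_A = 0; EF_A = 2
ES_B = 0; EF_B = 13
ES_C = 0; EF_C = 3
ES_D = 2; EF_D = 2+4 = 6
ES_E = max(EF_B=13, EF_C=3) = 13; EF_E = 13+13 = 26
ES_F = 13; EF_F = 13+9 = 22
ES_G = 3; EF_G = 3+10 = 13
ES_H = 6; EF_H = 6+10 = 16
ES_I = 16; EF_I = 16+7 = 23
ES_J = max(EF_E=26, EF_F=22, EF_G=13, EF_H=16, EF_I=23) = 26; EF_J = 26+4 = 30
Expected project duration μ = 30 hours. Critical path: B → E → J.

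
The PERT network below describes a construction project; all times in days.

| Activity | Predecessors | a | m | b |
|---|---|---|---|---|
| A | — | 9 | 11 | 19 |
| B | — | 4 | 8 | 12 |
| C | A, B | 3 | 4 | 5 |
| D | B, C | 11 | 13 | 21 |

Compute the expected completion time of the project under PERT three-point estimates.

te_A = (9 + 4·11 + 19)/6 = 72/6 = 12
te_B = (4 + 4·8 + 12)/6 = 48/6 = 8
te_C = (3 + 4·4 + 5)/6 = 24/6 = 4
te_D = (11 + 4·13 + 21)/6 = 84/6 = 14

Forward pass:
ES_A = 0; EF_A = 12
ES_B = 0; EF_B = 8
ES_C = max(EF_A=12, EF_B=8) = 12; EF_C = 12+4 = 16
ES_D = max(EF_B=8, EF_C=16) = 16; EF_D = 16+14 = 30
Expected project duration μ = 30 days. Critical path: A → C → D.

30 days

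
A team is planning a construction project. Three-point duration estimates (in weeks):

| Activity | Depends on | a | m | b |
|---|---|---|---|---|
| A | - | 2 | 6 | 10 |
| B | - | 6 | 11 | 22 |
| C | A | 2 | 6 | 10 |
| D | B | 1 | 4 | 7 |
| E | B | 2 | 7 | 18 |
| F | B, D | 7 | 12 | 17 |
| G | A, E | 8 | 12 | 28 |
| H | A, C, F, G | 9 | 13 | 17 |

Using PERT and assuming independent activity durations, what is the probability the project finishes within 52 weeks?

te_A = (2 + 4·6 + 10)/6 = 36/6 = 6; σ²_A = ((10−2)/6)² = 1.778
te_B = (6 + 4·11 + 22)/6 = 72/6 = 12; σ²_B = ((22−6)/6)² = 7.111
te_C = (2 + 4·6 + 10)/6 = 36/6 = 6; σ²_C = ((10−2)/6)² = 1.778
te_D = (1 + 4·4 + 7)/6 = 24/6 = 4; σ²_D = ((7−1)/6)² = 1.000
te_E = (2 + 4·7 + 18)/6 = 48/6 = 8; σ²_E = ((18−2)/6)² = 7.111
te_F = (7 + 4·12 + 17)/6 = 72/6 = 12; σ²_F = ((17−7)/6)² = 2.778
te_G = (8 + 4·12 + 28)/6 = 84/6 = 14; σ²_G = ((28−8)/6)² = 11.111
te_H = (9 + 4·13 + 17)/6 = 78/6 = 13; σ²_H = ((17−9)/6)² = 1.778

Forward pass:
ES_A = 0; EF_A = 6
ES_B = 0; EF_B = 12
ES_C = 6; EF_C = 6+6 = 12
ES_D = 12; EF_D = 12+4 = 16
ES_E = 12; EF_E = 12+8 = 20
ES_F = max(EF_B=12, EF_D=16) = 16; EF_F = 16+12 = 28
ES_G = max(EF_A=6, EF_E=20) = 20; EF_G = 20+14 = 34
ES_H = max(EF_A=6, EF_C=12, EF_F=28, EF_G=34) = 34; EF_H = 34+13 = 47
Expected project duration μ = 47 weeks. Critical path: B → E → G → H.

Variance along critical path = 7.111 + 7.111 + 11.111 + 1.778 = 27.111; σ = √27.111 = 5.207 weeks.
Z = (52 − 47) / 5.207 = 0.960
P(T ≤ 52) = Φ(0.960) ≈ 0.832

0.832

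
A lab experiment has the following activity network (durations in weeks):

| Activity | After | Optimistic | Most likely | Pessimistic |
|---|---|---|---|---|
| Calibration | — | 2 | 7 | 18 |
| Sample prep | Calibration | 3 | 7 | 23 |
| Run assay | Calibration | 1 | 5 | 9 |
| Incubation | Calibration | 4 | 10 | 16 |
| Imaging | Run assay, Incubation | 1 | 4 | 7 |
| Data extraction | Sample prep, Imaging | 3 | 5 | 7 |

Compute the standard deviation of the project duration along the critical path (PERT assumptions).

te_Calibration = (2 + 4·7 + 18)/6 = 48/6 = 8; σ²_Calibration = ((18−2)/6)² = 7.111
te_Sample prep = (3 + 4·7 + 23)/6 = 54/6 = 9; σ²_Sample prep = ((23−3)/6)² = 11.111
te_Run assay = (1 + 4·5 + 9)/6 = 30/6 = 5; σ²_Run assay = ((9−1)/6)² = 1.778
te_Incubation = (4 + 4·10 + 16)/6 = 60/6 = 10; σ²_Incubation = ((16−4)/6)² = 4.000
te_Imaging = (1 + 4·4 + 7)/6 = 24/6 = 4; σ²_Imaging = ((7−1)/6)² = 1.000
te_Data extraction = (3 + 4·5 + 7)/6 = 30/6 = 5; σ²_Data extraction = ((7−3)/6)² = 0.444

Forward pass:
ES_Calibration = 0; EF_Calibration = 8
ES_Sample prep = 8; EF_Sample prep = 8+9 = 17
ES_Run assay = 8; EF_Run assay = 8+5 = 13
ES_Incubation = 8; EF_Incubation = 8+10 = 18
ES_Imaging = max(EF_Run assay=13, EF_Incubation=18) = 18; EF_Imaging = 18+4 = 22
ES_Data extraction = max(EF_Sample prep=17, EF_Imaging=22) = 22; EF_Data extraction = 22+5 = 27
Expected project duration μ = 27 weeks. Critical path: Calibration → Incubation → Imaging → Data extraction.

Variance along critical path = 7.111 + 4.000 + 1.000 + 0.444 = 12.556
σ = √12.556 = 3.543 weeks

3.54 weeks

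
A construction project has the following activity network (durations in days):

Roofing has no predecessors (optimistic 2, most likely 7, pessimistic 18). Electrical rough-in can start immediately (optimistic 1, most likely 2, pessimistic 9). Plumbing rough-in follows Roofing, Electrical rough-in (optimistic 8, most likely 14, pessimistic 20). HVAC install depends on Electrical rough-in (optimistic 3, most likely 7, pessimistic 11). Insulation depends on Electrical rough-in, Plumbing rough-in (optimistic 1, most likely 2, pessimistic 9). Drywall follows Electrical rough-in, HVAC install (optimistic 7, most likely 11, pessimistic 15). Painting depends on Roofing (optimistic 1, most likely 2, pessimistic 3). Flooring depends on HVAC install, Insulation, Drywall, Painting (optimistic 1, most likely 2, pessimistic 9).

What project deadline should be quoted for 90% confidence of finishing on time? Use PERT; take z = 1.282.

32.9 days

te_Roofing = (2 + 4·7 + 18)/6 = 48/6 = 8; σ²_Roofing = ((18−2)/6)² = 7.111
te_Electrical rough-in = (1 + 4·2 + 9)/6 = 18/6 = 3; σ²_Electrical rough-in = ((9−1)/6)² = 1.778
te_Plumbing rough-in = (8 + 4·14 + 20)/6 = 84/6 = 14; σ²_Plumbing rough-in = ((20−8)/6)² = 4.000
te_HVAC install = (3 + 4·7 + 11)/6 = 42/6 = 7; σ²_HVAC install = ((11−3)/6)² = 1.778
te_Insulation = (1 + 4·2 + 9)/6 = 18/6 = 3; σ²_Insulation = ((9−1)/6)² = 1.778
te_Drywall = (7 + 4·11 + 15)/6 = 66/6 = 11; σ²_Drywall = ((15−7)/6)² = 1.778
te_Painting = (1 + 4·2 + 3)/6 = 12/6 = 2; σ²_Painting = ((3−1)/6)² = 0.111
te_Flooring = (1 + 4·2 + 9)/6 = 18/6 = 3; σ²_Flooring = ((9−1)/6)² = 1.778

Forward pass:
ES_Roofing = 0; EF_Roofing = 8
ES_Electrical rough-in = 0; EF_Electrical rough-in = 3
ES_Plumbing rough-in = max(EF_Roofing=8, EF_Electrical rough-in=3) = 8; EF_Plumbing rough-in = 8+14 = 22
ES_HVAC install = 3; EF_HVAC install = 3+7 = 10
ES_Insulation = max(EF_Electrical rough-in=3, EF_Plumbing rough-in=22) = 22; EF_Insulation = 22+3 = 25
ES_Drywall = max(EF_Electrical rough-in=3, EF_HVAC install=10) = 10; EF_Drywall = 10+11 = 21
ES_Painting = 8; EF_Painting = 8+2 = 10
ES_Flooring = max(EF_HVAC install=10, EF_Insulation=25, EF_Drywall=21, EF_Painting=10) = 25; EF_Flooring = 25+3 = 28
Expected project duration μ = 28 days. Critical path: Roofing → Plumbing rough-in → Insulation → Flooring.

Variance along critical path = 7.111 + 4.000 + 1.778 + 1.778 = 14.667; σ = 3.830 days.
D = μ + z·σ = 28 + 1.282·3.830 = 32.9 days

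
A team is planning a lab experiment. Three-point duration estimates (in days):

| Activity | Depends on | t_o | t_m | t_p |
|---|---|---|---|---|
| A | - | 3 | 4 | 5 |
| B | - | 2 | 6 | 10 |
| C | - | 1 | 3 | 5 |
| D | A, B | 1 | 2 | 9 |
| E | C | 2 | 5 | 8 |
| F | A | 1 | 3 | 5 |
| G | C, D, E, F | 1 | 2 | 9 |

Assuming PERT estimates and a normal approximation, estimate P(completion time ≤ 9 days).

0.097

te_A = (3 + 4·4 + 5)/6 = 24/6 = 4; σ²_A = ((5−3)/6)² = 0.111
te_B = (2 + 4·6 + 10)/6 = 36/6 = 6; σ²_B = ((10−2)/6)² = 1.778
te_C = (1 + 4·3 + 5)/6 = 18/6 = 3; σ²_C = ((5−1)/6)² = 0.444
te_D = (1 + 4·2 + 9)/6 = 18/6 = 3; σ²_D = ((9−1)/6)² = 1.778
te_E = (2 + 4·5 + 8)/6 = 30/6 = 5; σ²_E = ((8−2)/6)² = 1.000
te_F = (1 + 4·3 + 5)/6 = 18/6 = 3; σ²_F = ((5−1)/6)² = 0.444
te_G = (1 + 4·2 + 9)/6 = 18/6 = 3; σ²_G = ((9−1)/6)² = 1.778

Forward pass:
ES_A = 0; EF_A = 4
ES_B = 0; EF_B = 6
ES_C = 0; EF_C = 3
ES_D = max(EF_A=4, EF_B=6) = 6; EF_D = 6+3 = 9
ES_E = 3; EF_E = 3+5 = 8
ES_F = 4; EF_F = 4+3 = 7
ES_G = max(EF_C=3, EF_D=9, EF_E=8, EF_F=7) = 9; EF_G = 9+3 = 12
Expected project duration μ = 12 days. Critical path: B → D → G.

Variance along critical path = 1.778 + 1.778 + 1.778 = 5.333; σ = √5.333 = 2.309 days.
Z = (9 − 12) / 2.309 = -1.299
P(T ≤ 9) = Φ(-1.299) ≈ 0.097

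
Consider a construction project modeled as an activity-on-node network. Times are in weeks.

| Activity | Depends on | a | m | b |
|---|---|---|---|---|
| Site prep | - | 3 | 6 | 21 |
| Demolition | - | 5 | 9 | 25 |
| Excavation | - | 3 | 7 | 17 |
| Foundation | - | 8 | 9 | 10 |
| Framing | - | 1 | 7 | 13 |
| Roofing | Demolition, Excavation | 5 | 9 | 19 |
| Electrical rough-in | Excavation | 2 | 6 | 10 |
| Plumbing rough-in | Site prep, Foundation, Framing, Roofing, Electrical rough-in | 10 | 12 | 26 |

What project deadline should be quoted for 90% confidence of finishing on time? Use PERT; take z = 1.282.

41.2 weeks

te_Site prep = (3 + 4·6 + 21)/6 = 48/6 = 8; σ²_Site prep = ((21−3)/6)² = 9.000
te_Demolition = (5 + 4·9 + 25)/6 = 66/6 = 11; σ²_Demolition = ((25−5)/6)² = 11.111
te_Excavation = (3 + 4·7 + 17)/6 = 48/6 = 8; σ²_Excavation = ((17−3)/6)² = 5.444
te_Foundation = (8 + 4·9 + 10)/6 = 54/6 = 9; σ²_Foundation = ((10−8)/6)² = 0.111
te_Framing = (1 + 4·7 + 13)/6 = 42/6 = 7; σ²_Framing = ((13−1)/6)² = 4.000
te_Roofing = (5 + 4·9 + 19)/6 = 60/6 = 10; σ²_Roofing = ((19−5)/6)² = 5.444
te_Electrical rough-in = (2 + 4·6 + 10)/6 = 36/6 = 6; σ²_Electrical rough-in = ((10−2)/6)² = 1.778
te_Plumbing rough-in = (10 + 4·12 + 26)/6 = 84/6 = 14; σ²_Plumbing rough-in = ((26−10)/6)² = 7.111

Forward pass:
ES_Site prep = 0; EF_Site prep = 8
ES_Demolition = 0; EF_Demolition = 11
ES_Excavation = 0; EF_Excavation = 8
ES_Foundation = 0; EF_Foundation = 9
ES_Framing = 0; EF_Framing = 7
ES_Roofing = max(EF_Demolition=11, EF_Excavation=8) = 11; EF_Roofing = 11+10 = 21
ES_Electrical rough-in = 8; EF_Electrical rough-in = 8+6 = 14
ES_Plumbing rough-in = max(EF_Site prep=8, EF_Foundation=9, EF_Framing=7, EF_Roofing=21, EF_Electrical rough-in=14) = 21; EF_Plumbing rough-in = 21+14 = 35
Expected project duration μ = 35 weeks. Critical path: Demolition → Roofing → Plumbing rough-in.

Variance along critical path = 11.111 + 5.444 + 7.111 = 23.667; σ = 4.865 weeks.
D = μ + z·σ = 35 + 1.282·4.865 = 41.2 weeks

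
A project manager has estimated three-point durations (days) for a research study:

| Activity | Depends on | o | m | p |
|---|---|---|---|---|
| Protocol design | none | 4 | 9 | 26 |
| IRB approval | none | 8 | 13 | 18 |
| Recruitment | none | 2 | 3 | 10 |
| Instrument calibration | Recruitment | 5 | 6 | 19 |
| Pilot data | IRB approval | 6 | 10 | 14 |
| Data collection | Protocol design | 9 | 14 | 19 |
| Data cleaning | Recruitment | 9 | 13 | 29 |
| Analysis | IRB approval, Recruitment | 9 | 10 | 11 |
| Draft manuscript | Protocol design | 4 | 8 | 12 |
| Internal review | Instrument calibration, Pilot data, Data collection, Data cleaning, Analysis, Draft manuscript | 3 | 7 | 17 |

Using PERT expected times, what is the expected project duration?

33 days

te_Protocol design = (4 + 4·9 + 26)/6 = 66/6 = 11
te_IRB approval = (8 + 4·13 + 18)/6 = 78/6 = 13
te_Recruitment = (2 + 4·3 + 10)/6 = 24/6 = 4
te_Instrument calibration = (5 + 4·6 + 19)/6 = 48/6 = 8
te_Pilot data = (6 + 4·10 + 14)/6 = 60/6 = 10
te_Data collection = (9 + 4·14 + 19)/6 = 84/6 = 14
te_Data cleaning = (9 + 4·13 + 29)/6 = 90/6 = 15
te_Analysis = (9 + 4·10 + 11)/6 = 60/6 = 10
te_Draft manuscript = (4 + 4·8 + 12)/6 = 48/6 = 8
te_Internal review = (3 + 4·7 + 17)/6 = 48/6 = 8

Forward pass:
ES_Protocol design = 0; EF_Protocol design = 11
ES_IRB approval = 0; EF_IRB approval = 13
ES_Recruitment = 0; EF_Recruitment = 4
ES_Instrument calibration = 4; EF_Instrument calibration = 4+8 = 12
ES_Pilot data = 13; EF_Pilot data = 13+10 = 23
ES_Data collection = 11; EF_Data collection = 11+14 = 25
ES_Data cleaning = 4; EF_Data cleaning = 4+15 = 19
ES_Analysis = max(EF_IRB approval=13, EF_Recruitment=4) = 13; EF_Analysis = 13+10 = 23
ES_Draft manuscript = 11; EF_Draft manuscript = 11+8 = 19
ES_Internal review = max(EF_Instrument calibration=12, EF_Pilot data=23, EF_Data collection=25, EF_Data cleaning=19, EF_Analysis=23, EF_Draft manuscript=19) = 25; EF_Internal review = 25+8 = 33
Expected project duration μ = 33 days. Critical path: Protocol design → Data collection → Internal review.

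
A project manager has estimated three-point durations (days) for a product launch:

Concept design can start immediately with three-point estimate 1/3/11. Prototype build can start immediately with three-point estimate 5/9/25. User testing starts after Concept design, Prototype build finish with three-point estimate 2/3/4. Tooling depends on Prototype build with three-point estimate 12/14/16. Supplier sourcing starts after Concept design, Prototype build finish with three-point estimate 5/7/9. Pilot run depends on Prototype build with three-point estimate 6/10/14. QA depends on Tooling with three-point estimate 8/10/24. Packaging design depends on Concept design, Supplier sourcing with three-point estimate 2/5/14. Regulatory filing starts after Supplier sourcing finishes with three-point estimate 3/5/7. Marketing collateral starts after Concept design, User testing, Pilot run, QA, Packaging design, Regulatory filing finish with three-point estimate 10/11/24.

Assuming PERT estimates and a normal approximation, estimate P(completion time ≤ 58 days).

0.948

te_Concept design = (1 + 4·3 + 11)/6 = 24/6 = 4; σ²_Concept design = ((11−1)/6)² = 2.778
te_Prototype build = (5 + 4·9 + 25)/6 = 66/6 = 11; σ²_Prototype build = ((25−5)/6)² = 11.111
te_User testing = (2 + 4·3 + 4)/6 = 18/6 = 3; σ²_User testing = ((4−2)/6)² = 0.111
te_Tooling = (12 + 4·14 + 16)/6 = 84/6 = 14; σ²_Tooling = ((16−12)/6)² = 0.444
te_Supplier sourcing = (5 + 4·7 + 9)/6 = 42/6 = 7; σ²_Supplier sourcing = ((9−5)/6)² = 0.444
te_Pilot run = (6 + 4·10 + 14)/6 = 60/6 = 10; σ²_Pilot run = ((14−6)/6)² = 1.778
te_QA = (8 + 4·10 + 24)/6 = 72/6 = 12; σ²_QA = ((24−8)/6)² = 7.111
te_Packaging design = (2 + 4·5 + 14)/6 = 36/6 = 6; σ²_Packaging design = ((14−2)/6)² = 4.000
te_Regulatory filing = (3 + 4·5 + 7)/6 = 30/6 = 5; σ²_Regulatory filing = ((7−3)/6)² = 0.444
te_Marketing collateral = (10 + 4·11 + 24)/6 = 78/6 = 13; σ²_Marketing collateral = ((24−10)/6)² = 5.444

Forward pass:
ES_Concept design = 0; EF_Concept design = 4
ES_Prototype build = 0; EF_Prototype build = 11
ES_User testing = max(EF_Concept design=4, EF_Prototype build=11) = 11; EF_User testing = 11+3 = 14
ES_Tooling = 11; EF_Tooling = 11+14 = 25
ES_Supplier sourcing = max(EF_Concept design=4, EF_Prototype build=11) = 11; EF_Supplier sourcing = 11+7 = 18
ES_Pilot run = 11; EF_Pilot run = 11+10 = 21
ES_QA = 25; EF_QA = 25+12 = 37
ES_Packaging design = max(EF_Concept design=4, EF_Supplier sourcing=18) = 18; EF_Packaging design = 18+6 = 24
ES_Regulatory filing = 18; EF_Regulatory filing = 18+5 = 23
ES_Marketing collateral = max(EF_Concept design=4, EF_User testing=14, EF_Pilot run=21, EF_QA=37, EF_Packaging design=24, EF_Regulatory filing=23) = 37; EF_Marketing collateral = 37+13 = 50
Expected project duration μ = 50 days. Critical path: Prototype build → Tooling → QA → Marketing collateral.

Variance along critical path = 11.111 + 0.444 + 7.111 + 5.444 = 24.111; σ = √24.111 = 4.910 days.
Z = (58 − 50) / 4.910 = 1.629
P(T ≤ 58) = Φ(1.629) ≈ 0.948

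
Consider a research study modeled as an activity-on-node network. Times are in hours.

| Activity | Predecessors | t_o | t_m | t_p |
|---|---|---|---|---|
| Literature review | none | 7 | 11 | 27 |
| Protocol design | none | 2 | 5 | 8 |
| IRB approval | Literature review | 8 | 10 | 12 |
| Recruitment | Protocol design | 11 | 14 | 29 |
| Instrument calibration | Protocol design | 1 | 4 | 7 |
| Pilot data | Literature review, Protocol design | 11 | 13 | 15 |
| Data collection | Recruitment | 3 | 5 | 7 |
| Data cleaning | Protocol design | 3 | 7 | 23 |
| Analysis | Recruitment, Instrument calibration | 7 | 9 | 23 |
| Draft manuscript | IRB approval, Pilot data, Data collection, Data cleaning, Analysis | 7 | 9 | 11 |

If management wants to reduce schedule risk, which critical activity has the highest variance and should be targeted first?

Recruitment

te_Literature review = (7 + 4·11 + 27)/6 = 78/6 = 13; σ²_Literature review = ((27−7)/6)² = 11.111
te_Protocol design = (2 + 4·5 + 8)/6 = 30/6 = 5; σ²_Protocol design = ((8−2)/6)² = 1.000
te_IRB approval = (8 + 4·10 + 12)/6 = 60/6 = 10; σ²_IRB approval = ((12−8)/6)² = 0.444
te_Recruitment = (11 + 4·14 + 29)/6 = 96/6 = 16; σ²_Recruitment = ((29−11)/6)² = 9.000
te_Instrument calibration = (1 + 4·4 + 7)/6 = 24/6 = 4; σ²_Instrument calibration = ((7−1)/6)² = 1.000
te_Pilot data = (11 + 4·13 + 15)/6 = 78/6 = 13; σ²_Pilot data = ((15−11)/6)² = 0.444
te_Data collection = (3 + 4·5 + 7)/6 = 30/6 = 5; σ²_Data collection = ((7−3)/6)² = 0.444
te_Data cleaning = (3 + 4·7 + 23)/6 = 54/6 = 9; σ²_Data cleaning = ((23−3)/6)² = 11.111
te_Analysis = (7 + 4·9 + 23)/6 = 66/6 = 11; σ²_Analysis = ((23−7)/6)² = 7.111
te_Draft manuscript = (7 + 4·9 + 11)/6 = 54/6 = 9; σ²_Draft manuscript = ((11−7)/6)² = 0.444

Forward pass:
ES_Literature review = 0; EF_Literature review = 13
ES_Protocol design = 0; EF_Protocol design = 5
ES_IRB approval = 13; EF_IRB approval = 13+10 = 23
ES_Recruitment = 5; EF_Recruitment = 5+16 = 21
ES_Instrument calibration = 5; EF_Instrument calibration = 5+4 = 9
ES_Pilot data = max(EF_Literature review=13, EF_Protocol design=5) = 13; EF_Pilot data = 13+13 = 26
ES_Data collection = 21; EF_Data collection = 21+5 = 26
ES_Data cleaning = 5; EF_Data cleaning = 5+9 = 14
ES_Analysis = max(EF_Recruitment=21, EF_Instrument calibration=9) = 21; EF_Analysis = 21+11 = 32
ES_Draft manuscript = max(EF_IRB approval=23, EF_Pilot data=26, EF_Data collection=26, EF_Data cleaning=14, EF_Analysis=32) = 32; EF_Draft manuscript = 32+9 = 41
Expected project duration μ = 41 hours. Critical path: Protocol design → Recruitment → Analysis → Draft manuscript.

Variances on critical path: σ²_Protocol design=1.000, σ²_Recruitment=9.000, σ²_Analysis=7.111, σ²_Draft manuscript=0.444.
Largest is σ²_Recruitment = 9.000.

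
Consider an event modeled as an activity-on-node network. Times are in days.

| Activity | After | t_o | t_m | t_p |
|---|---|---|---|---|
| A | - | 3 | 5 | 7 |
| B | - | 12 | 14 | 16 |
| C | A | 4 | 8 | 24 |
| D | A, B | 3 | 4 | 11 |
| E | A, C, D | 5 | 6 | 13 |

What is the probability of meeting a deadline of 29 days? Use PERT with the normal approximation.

te_A = (3 + 4·5 + 7)/6 = 30/6 = 5; σ²_A = ((7−3)/6)² = 0.444
te_B = (12 + 4·14 + 16)/6 = 84/6 = 14; σ²_B = ((16−12)/6)² = 0.444
te_C = (4 + 4·8 + 24)/6 = 60/6 = 10; σ²_C = ((24−4)/6)² = 11.111
te_D = (3 + 4·4 + 11)/6 = 30/6 = 5; σ²_D = ((11−3)/6)² = 1.778
te_E = (5 + 4·6 + 13)/6 = 42/6 = 7; σ²_E = ((13−5)/6)² = 1.778

Forward pass:
ES_A = 0; EF_A = 5
ES_B = 0; EF_B = 14
ES_C = 5; EF_C = 5+10 = 15
ES_D = max(EF_A=5, EF_B=14) = 14; EF_D = 14+5 = 19
ES_E = max(EF_A=5, EF_C=15, EF_D=19) = 19; EF_E = 19+7 = 26
Expected project duration μ = 26 days. Critical path: B → D → E.

Variance along critical path = 0.444 + 1.778 + 1.778 = 4.000; σ = √4.000 = 2.000 days.
Z = (29 − 26) / 2.000 = 1.500
P(T ≤ 29) = Φ(1.500) ≈ 0.933

0.933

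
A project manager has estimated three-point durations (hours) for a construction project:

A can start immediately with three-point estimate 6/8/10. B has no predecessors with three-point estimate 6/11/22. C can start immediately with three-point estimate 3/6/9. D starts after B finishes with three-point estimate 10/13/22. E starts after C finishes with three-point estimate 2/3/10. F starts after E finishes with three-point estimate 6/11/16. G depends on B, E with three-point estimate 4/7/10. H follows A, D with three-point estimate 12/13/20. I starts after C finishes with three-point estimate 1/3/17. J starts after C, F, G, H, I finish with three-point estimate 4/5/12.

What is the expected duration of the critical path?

46 hours

te_A = (6 + 4·8 + 10)/6 = 48/6 = 8
te_B = (6 + 4·11 + 22)/6 = 72/6 = 12
te_C = (3 + 4·6 + 9)/6 = 36/6 = 6
te_D = (10 + 4·13 + 22)/6 = 84/6 = 14
te_E = (2 + 4·3 + 10)/6 = 24/6 = 4
te_F = (6 + 4·11 + 16)/6 = 66/6 = 11
te_G = (4 + 4·7 + 10)/6 = 42/6 = 7
te_H = (12 + 4·13 + 20)/6 = 84/6 = 14
te_I = (1 + 4·3 + 17)/6 = 30/6 = 5
te_J = (4 + 4·5 + 12)/6 = 36/6 = 6

Forward pass:
ES_A = 0; EF_A = 8
ES_B = 0; EF_B = 12
ES_C = 0; EF_C = 6
ES_D = 12; EF_D = 12+14 = 26
ES_E = 6; EF_E = 6+4 = 10
ES_F = 10; EF_F = 10+11 = 21
ES_G = max(EF_B=12, EF_E=10) = 12; EF_G = 12+7 = 19
ES_H = max(EF_A=8, EF_D=26) = 26; EF_H = 26+14 = 40
ES_I = 6; EF_I = 6+5 = 11
ES_J = max(EF_C=6, EF_F=21, EF_G=19, EF_H=40, EF_I=11) = 40; EF_J = 40+6 = 46
Expected project duration μ = 46 hours. Critical path: B → D → H → J.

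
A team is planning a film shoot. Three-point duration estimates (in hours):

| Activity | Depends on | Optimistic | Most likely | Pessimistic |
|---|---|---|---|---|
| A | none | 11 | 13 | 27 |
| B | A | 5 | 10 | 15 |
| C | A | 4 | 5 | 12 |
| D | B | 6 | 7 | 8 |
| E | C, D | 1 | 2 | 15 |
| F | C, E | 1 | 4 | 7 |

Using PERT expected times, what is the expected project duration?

te_A = (11 + 4·13 + 27)/6 = 90/6 = 15
te_B = (5 + 4·10 + 15)/6 = 60/6 = 10
te_C = (4 + 4·5 + 12)/6 = 36/6 = 6
te_D = (6 + 4·7 + 8)/6 = 42/6 = 7
te_E = (1 + 4·2 + 15)/6 = 24/6 = 4
te_F = (1 + 4·4 + 7)/6 = 24/6 = 4

Forward pass:
ES_A = 0; EF_A = 15
ES_B = 15; EF_B = 15+10 = 25
ES_C = 15; EF_C = 15+6 = 21
ES_D = 25; EF_D = 25+7 = 32
ES_E = max(EF_C=21, EF_D=32) = 32; EF_E = 32+4 = 36
ES_F = max(EF_C=21, EF_E=36) = 36; EF_F = 36+4 = 40
Expected project duration μ = 40 hours. Critical path: A → B → D → E → F.

40 hours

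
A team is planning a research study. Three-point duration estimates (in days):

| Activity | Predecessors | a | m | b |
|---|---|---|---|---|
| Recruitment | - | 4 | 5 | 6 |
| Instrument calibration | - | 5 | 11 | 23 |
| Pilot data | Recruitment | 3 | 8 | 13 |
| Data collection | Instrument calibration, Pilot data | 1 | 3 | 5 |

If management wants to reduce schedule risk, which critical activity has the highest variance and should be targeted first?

te_Recruitment = (4 + 4·5 + 6)/6 = 30/6 = 5; σ²_Recruitment = ((6−4)/6)² = 0.111
te_Instrument calibration = (5 + 4·11 + 23)/6 = 72/6 = 12; σ²_Instrument calibration = ((23−5)/6)² = 9.000
te_Pilot data = (3 + 4·8 + 13)/6 = 48/6 = 8; σ²_Pilot data = ((13−3)/6)² = 2.778
te_Data collection = (1 + 4·3 + 5)/6 = 18/6 = 3; σ²_Data collection = ((5−1)/6)² = 0.444

Forward pass:
ES_Recruitment = 0; EF_Recruitment = 5
ES_Instrument calibration = 0; EF_Instrument calibration = 12
ES_Pilot data = 5; EF_Pilot data = 5+8 = 13
ES_Data collection = max(EF_Instrument calibration=12, EF_Pilot data=13) = 13; EF_Data collection = 13+3 = 16
Expected project duration μ = 16 days. Critical path: Recruitment → Pilot data → Data collection.

Variances on critical path: σ²_Recruitment=0.111, σ²_Pilot data=2.778, σ²_Data collection=0.444.
Largest is σ²_Pilot data = 2.778.

Pilot data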